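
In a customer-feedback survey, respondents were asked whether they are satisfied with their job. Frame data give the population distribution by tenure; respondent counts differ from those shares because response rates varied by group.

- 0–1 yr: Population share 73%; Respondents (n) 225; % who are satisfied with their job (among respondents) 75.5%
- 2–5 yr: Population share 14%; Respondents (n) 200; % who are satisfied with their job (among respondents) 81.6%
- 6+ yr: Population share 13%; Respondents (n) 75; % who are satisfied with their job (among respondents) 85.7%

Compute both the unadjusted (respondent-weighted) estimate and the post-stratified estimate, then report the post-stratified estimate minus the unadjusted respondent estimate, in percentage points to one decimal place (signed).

Naive respondent-only estimate (weights = respondent counts):
  (225/500)×75.5 + (200/500)×81.6 + (75/500)×85.7 = 79.47%
Reweighting by population tenure shares:
  0.73×75.5 + 0.14×81.6 + 0.13×85.7 = 77.68%
Difference = 77.68 − 79.47 = -1.79 pp.

-1.8 percentage points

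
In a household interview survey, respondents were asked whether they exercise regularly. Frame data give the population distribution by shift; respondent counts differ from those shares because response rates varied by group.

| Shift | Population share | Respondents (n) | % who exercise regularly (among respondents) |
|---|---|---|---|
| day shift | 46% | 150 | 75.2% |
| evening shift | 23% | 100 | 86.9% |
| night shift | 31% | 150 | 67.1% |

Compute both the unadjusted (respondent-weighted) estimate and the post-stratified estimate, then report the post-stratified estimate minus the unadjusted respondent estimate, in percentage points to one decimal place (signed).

Naive respondent-only estimate (weights = respondent counts):
  (150/400)×75.2 + (100/400)×86.9 + (150/400)×67.1 = 75.0875%
Reweighting by population shift shares:
  0.46×75.2 + 0.23×86.9 + 0.31×67.1 = 75.38%
Difference = 75.38 − 75.0875 = 0.2925 pp.

+0.3 percentage points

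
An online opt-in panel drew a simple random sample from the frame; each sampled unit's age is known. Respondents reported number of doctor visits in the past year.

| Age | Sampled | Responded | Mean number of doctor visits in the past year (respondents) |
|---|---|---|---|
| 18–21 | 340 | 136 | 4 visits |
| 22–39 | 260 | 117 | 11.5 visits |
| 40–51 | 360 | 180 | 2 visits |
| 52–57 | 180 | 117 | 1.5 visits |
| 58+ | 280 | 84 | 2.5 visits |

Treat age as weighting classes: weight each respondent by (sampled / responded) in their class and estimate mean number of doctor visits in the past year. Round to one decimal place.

Response rates by class: 18–21 136/340 = 40%, 22–39 117/260 = 45%, 40–51 180/360 = 50%, 52–57 117/180 = 65%, 58+ 84/280 = 30%.
Weighting each respondent by the inverse class response rate inflates each class back to its sampled size, so the class weight is n_sampled:
  18–21: 340 × 4 = 1360
  22–39: 260 × 11.5 = 2990
  40–51: 360 × 2 = 720
  52–57: 180 × 1.5 = 270
  58+: 280 × 2.5 = 700
Adjusted estimate = 6040 / 1,420 = 4.25352 → 4.3.

4.3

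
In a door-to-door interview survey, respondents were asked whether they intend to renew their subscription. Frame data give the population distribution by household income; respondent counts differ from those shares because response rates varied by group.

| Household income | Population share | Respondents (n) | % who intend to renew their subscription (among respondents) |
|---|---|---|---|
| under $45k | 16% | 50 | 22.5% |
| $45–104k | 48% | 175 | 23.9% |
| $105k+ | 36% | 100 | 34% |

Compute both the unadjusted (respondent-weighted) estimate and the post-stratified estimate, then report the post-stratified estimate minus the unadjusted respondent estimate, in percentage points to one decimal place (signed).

+0.5 percentage points

Without adjustment, the pooled respondent share is:
  (50/325)×22.5 + (175/325)×23.9 + (100/325)×34 = 26.7923%
Reweighting by population household income shares:
  0.16×22.5 + 0.48×23.9 + 0.36×34 = 27.312%
Difference = 27.312 − 26.7923 = 0.5197 pp.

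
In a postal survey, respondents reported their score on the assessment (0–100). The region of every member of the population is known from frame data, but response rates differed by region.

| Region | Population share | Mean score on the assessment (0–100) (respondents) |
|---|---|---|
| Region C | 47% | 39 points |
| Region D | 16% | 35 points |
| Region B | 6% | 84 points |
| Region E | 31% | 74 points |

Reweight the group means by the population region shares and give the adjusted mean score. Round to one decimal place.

51.9

Weight each group's respondent value by its population share:
  Region C: 0.47 × 39 = 18.33
  Region D: 0.16 × 35 = 5.6
  Region B: 0.06 × 84 = 5.04
  Region E: 0.31 × 74 = 22.94
Post-stratified estimate = 51.91 → 51.9.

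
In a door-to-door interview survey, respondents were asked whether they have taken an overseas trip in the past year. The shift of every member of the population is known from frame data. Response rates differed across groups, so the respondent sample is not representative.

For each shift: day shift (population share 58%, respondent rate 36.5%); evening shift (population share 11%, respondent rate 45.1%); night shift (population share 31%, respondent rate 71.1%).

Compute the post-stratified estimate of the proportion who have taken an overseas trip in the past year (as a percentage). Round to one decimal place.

48.2%

Each cell contributes population-share × respondent value:
  day shift: 0.58 × 36.5 = 21.17
  evening shift: 0.11 × 45.1 = 4.961
  night shift: 0.31 × 71.1 = 22.041
Post-stratified estimate = 48.172 → 48.2%.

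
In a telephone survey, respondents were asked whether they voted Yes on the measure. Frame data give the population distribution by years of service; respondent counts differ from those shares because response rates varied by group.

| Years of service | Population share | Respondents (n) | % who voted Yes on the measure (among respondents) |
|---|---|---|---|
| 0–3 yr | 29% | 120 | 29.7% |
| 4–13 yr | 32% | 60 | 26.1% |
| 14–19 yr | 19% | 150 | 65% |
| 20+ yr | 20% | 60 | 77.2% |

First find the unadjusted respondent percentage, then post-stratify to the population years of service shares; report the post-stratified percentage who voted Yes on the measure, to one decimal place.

44.8%

Unadjusted (pooled respondent) estimate weights by respondent counts:
  (120/390)×29.7 + (60/390)×26.1 + (150/390)×65 + (60/390)×77.2 = 50.0308%
Reweighting by population years of service shares:
  0.29×29.7 + 0.32×26.1 + 0.19×65 + 0.2×77.2 = 44.755%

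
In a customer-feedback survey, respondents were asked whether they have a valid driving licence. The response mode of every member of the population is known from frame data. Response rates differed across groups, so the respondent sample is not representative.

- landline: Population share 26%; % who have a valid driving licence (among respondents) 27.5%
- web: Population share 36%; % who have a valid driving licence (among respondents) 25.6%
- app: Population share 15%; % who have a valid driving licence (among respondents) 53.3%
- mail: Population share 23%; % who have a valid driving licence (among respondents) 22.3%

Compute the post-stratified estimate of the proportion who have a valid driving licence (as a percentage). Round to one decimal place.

29.5%

Reweight to the known response mode distribution:
  landline: 0.26 × 27.5 = 7.15
  web: 0.36 × 25.6 = 9.216
  app: 0.15 × 53.3 = 7.995
  mail: 0.23 × 22.3 = 5.129
Post-stratified estimate = 29.49 → 29.5%.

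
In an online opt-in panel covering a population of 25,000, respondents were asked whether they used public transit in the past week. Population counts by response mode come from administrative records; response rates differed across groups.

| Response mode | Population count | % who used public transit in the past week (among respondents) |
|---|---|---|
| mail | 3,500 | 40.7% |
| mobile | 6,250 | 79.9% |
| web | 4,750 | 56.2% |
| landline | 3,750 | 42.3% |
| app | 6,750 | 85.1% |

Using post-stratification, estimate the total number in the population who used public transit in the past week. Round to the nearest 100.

Estimated count per cell = population count × respondent percentage:
  mail: 3,500 × 40.7% = 1424.5
  mobile: 6,250 × 79.9% = 4993.75
  web: 4,750 × 56.2% = 2669.5
  landline: 3,750 × 42.3% = 1586.25
  app: 6,750 × 85.1% = 5744.25
Estimated total = 16418.2 → 16,400.

16,400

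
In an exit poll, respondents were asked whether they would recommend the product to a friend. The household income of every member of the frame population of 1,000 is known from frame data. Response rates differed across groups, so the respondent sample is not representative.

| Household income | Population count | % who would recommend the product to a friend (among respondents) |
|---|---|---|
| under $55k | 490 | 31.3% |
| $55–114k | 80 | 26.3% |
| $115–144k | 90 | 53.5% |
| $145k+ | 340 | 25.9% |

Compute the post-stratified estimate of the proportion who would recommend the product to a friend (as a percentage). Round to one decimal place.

31.1%

Reweight to the known household income distribution:
  under $55k: (490/1,000) × 31.3 = 15.337
  $55–114k: (80/1,000) × 26.3 = 2.104
  $115–144k: (90/1,000) × 53.5 = 4.815
  $145k+: (340/1,000) × 25.9 = 8.806
Post-stratified estimate = 31.062 → 31.1%.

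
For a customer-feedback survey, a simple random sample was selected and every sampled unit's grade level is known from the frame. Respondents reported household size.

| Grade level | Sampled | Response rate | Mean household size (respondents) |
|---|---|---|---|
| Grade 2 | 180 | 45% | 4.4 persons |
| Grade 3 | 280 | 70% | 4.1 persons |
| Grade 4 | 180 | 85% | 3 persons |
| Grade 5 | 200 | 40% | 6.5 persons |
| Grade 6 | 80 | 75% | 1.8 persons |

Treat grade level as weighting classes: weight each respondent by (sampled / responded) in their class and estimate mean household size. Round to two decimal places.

Each respondent's weight = sampled/responded in their class; summing within a class gives n_sampled, so:
  Grade 2: 180 × 4.4 = 792
  Grade 3: 280 × 4.1 = 1148
  Grade 4: 180 × 3 = 540
  Grade 5: 200 × 6.5 = 1300
  Grade 6: 80 × 1.8 = 144
Adjusted estimate = 3924 / 920 = 4.26522 → 4.27.

4.27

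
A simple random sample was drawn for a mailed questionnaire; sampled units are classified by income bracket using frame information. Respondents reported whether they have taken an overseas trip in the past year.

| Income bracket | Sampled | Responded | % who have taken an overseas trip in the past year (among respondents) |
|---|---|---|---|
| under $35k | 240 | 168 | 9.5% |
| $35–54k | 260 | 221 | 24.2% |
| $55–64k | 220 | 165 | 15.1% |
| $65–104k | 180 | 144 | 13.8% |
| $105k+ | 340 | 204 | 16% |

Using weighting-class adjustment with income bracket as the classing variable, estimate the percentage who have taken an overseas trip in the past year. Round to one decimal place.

Class response rates: under $35k 168/240 = 70%, $35–54k 221/260 = 85%, $55–64k 165/220 = 75%, $65–104k 144/180 = 80%, $105k+ 204/340 = 60%.
Weighting each respondent by the inverse class response rate inflates each class back to its sampled size, so the class weight is n_sampled:
  under $35k: 240 × 9.5 = 2280
  $35–54k: 260 × 24.2 = 6292
  $55–64k: 220 × 15.1 = 3322
  $65–104k: 180 × 13.8 = 2484
  $105k+: 340 × 16 = 5440
Adjusted estimate = 19,818 / 1,240 = 15.9823 → 16.0%.

16.0%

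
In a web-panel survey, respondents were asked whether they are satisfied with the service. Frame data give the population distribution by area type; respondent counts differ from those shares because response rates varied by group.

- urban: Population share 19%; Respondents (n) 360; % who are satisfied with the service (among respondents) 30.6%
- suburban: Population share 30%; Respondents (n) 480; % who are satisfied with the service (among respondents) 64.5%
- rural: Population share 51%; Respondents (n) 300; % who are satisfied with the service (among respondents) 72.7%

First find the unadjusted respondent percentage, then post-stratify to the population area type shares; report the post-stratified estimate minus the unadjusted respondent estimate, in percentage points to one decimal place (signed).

Without adjustment, the pooled respondent share is:
  (360/1140)×30.6 + (480/1140)×64.5 + (300/1140)×72.7 = 55.9526%
Reweighting by population area type shares:
  0.19×30.6 + 0.3×64.5 + 0.51×72.7 = 62.241%
Difference = 62.241 − 55.9526 = 6.2884 pp.

+6.3 percentage points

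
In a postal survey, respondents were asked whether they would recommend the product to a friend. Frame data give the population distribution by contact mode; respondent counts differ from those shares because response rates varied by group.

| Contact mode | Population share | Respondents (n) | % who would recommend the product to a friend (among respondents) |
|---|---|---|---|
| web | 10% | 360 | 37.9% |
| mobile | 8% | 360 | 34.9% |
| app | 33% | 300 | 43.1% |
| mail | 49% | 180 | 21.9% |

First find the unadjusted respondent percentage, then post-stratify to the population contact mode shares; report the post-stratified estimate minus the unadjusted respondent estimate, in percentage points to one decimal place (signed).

-4.4 percentage points

Naive respondent-only estimate (weights = respondent counts):
  (360/1200)×37.9 + (360/1200)×34.9 + (300/1200)×43.1 + (180/1200)×21.9 = 35.9%
Post-stratified estimate weights by population shares:
  0.1×37.9 + 0.08×34.9 + 0.33×43.1 + 0.49×21.9 = 31.536%
Difference = 31.536 − 35.9 = -4.364 pp.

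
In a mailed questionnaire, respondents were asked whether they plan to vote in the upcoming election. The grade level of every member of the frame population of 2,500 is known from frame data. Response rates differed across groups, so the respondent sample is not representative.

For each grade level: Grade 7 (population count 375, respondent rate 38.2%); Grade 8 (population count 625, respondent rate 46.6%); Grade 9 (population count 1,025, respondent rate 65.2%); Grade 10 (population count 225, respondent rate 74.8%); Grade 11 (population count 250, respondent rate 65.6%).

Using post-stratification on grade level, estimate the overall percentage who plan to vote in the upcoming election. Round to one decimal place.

Weight each group's respondent value by its population share:
  Grade 7: (375/2,500) × 38.2 = 5.73
  Grade 8: (625/2,500) × 46.6 = 11.65
  Grade 9: (1,025/2,500) × 65.2 = 26.732
  Grade 10: (225/2,500) × 74.8 = 6.732
  Grade 11: (250/2,500) × 65.6 = 6.56
Post-stratified estimate = 57.404 → 57.4%.

57.4%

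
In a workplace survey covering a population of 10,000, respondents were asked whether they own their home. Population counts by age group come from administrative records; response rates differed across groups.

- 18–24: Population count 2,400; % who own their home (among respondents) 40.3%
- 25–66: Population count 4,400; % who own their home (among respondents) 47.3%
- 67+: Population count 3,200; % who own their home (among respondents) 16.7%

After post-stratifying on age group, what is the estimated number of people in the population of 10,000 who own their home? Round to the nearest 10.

Estimated count per cell = population count × respondent percentage:
  18–24: 2,400 × 40.3% = 967.2
  25–66: 4,400 × 47.3% = 2081.2
  67+: 3,200 × 16.7% = 534.4
Estimated total = 3582.8 → 3,580.

3,580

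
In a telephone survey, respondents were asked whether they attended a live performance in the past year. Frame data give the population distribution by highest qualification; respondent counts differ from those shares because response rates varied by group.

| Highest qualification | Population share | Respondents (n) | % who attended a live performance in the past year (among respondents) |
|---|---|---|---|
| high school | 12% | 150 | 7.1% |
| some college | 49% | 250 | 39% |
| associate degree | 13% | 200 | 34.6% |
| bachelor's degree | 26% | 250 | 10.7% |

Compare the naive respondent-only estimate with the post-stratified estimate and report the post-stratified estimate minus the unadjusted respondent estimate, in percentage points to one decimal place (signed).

Naive respondent-only estimate (weights = respondent counts):
  (150/850)×7.1 + (250/850)×39 + (200/850)×34.6 + (250/850)×10.7 = 24.0118%
Post-stratifying to population shares instead:
  0.12×7.1 + 0.49×39 + 0.13×34.6 + 0.26×10.7 = 27.242%
Difference = 27.242 − 24.0118 = 3.2302 pp.

+3.2 percentage points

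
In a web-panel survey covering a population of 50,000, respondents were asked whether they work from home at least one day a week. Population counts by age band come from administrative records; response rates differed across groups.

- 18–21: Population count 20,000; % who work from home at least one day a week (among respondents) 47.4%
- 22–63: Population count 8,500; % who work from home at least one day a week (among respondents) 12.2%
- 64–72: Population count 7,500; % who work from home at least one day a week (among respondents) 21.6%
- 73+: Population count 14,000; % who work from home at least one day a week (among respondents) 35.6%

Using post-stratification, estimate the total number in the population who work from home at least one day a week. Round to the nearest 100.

Apply each group's respondent rate to its population count:
  18–21: 20,000 × 47.4% = 9480
  22–63: 8,500 × 12.2% = 1037
  64–72: 7,500 × 21.6% = 1620
  73+: 14,000 × 35.6% = 4984
Estimated total = 17,121 → 17,100.

17,100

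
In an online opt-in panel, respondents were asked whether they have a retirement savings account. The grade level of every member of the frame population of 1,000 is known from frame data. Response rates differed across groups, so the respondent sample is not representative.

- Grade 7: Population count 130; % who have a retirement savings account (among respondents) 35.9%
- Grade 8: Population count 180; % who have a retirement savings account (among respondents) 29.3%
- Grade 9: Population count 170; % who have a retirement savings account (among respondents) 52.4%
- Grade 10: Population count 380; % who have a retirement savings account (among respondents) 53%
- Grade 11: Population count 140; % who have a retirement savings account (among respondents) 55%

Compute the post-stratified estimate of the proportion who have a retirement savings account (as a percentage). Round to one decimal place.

Weight each group's respondent value by its population share:
  Grade 7: (130/1,000) × 35.9 = 4.667
  Grade 8: (180/1,000) × 29.3 = 5.274
  Grade 9: (170/1,000) × 52.4 = 8.908
  Grade 10: (380/1,000) × 53 = 20.14
  Grade 11: (140/1,000) × 55 = 7.7
Post-stratified estimate = 46.689 → 46.7%.

46.7%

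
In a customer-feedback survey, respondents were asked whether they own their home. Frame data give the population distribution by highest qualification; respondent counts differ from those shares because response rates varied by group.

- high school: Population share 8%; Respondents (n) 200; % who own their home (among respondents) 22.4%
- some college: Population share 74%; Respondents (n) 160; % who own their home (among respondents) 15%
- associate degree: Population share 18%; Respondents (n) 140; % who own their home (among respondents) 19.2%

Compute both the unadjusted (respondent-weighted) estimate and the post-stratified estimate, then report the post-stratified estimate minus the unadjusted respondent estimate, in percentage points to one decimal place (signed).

Naive respondent-only estimate (weights = respondent counts):
  (200/500)×22.4 + (160/500)×15 + (140/500)×19.2 = 19.136%
Post-stratified estimate weights by population shares:
  0.08×22.4 + 0.74×15 + 0.18×19.2 = 16.348%
Difference = 16.348 − 19.136 = -2.788 pp.

-2.8 percentage points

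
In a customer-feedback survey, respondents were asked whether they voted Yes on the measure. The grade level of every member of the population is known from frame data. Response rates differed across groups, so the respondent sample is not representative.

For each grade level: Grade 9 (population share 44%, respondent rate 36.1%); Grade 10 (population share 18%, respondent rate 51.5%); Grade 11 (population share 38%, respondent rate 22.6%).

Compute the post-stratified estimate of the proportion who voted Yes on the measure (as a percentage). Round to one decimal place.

33.7%

Weight each group's respondent value by its population share:
  Grade 9: 0.44 × 36.1 = 15.884
  Grade 10: 0.18 × 51.5 = 9.27
  Grade 11: 0.38 × 22.6 = 8.588
Post-stratified estimate = 33.742 → 33.7%.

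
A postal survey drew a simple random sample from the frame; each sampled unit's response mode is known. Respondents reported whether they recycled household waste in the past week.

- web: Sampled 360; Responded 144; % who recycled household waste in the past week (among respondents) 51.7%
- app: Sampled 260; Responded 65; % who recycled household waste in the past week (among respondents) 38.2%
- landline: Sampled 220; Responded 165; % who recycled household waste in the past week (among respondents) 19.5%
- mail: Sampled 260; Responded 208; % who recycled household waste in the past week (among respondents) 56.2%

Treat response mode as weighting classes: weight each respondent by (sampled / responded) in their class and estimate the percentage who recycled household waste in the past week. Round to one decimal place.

Class response rates: web 144/360 = 40%, app 65/260 = 25%, landline 165/220 = 75%, mail 208/260 = 80%.
Each respondent's weight = sampled/responded in their class; summing within a class gives n_sampled, so:
  web: 360 × 51.7 = 18,612
  app: 260 × 38.2 = 9932
  landline: 220 × 19.5 = 4290
  mail: 260 × 56.2 = 14,612
Adjusted estimate = 47,446 / 1,100 = 43.1327 → 43.1%.

43.1%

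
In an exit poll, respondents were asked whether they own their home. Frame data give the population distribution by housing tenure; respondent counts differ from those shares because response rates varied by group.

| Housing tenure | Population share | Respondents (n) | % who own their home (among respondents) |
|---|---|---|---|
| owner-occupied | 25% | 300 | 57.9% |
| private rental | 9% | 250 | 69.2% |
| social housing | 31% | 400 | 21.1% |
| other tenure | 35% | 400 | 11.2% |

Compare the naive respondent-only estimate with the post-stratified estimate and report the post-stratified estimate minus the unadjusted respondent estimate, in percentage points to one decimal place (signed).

-4.1 percentage points

Naive respondent-only estimate (weights = respondent counts):
  (300/1350)×57.9 + (250/1350)×69.2 + (400/1350)×21.1 + (400/1350)×11.2 = 35.2519%
Reweighting by population housing tenure shares:
  0.25×57.9 + 0.09×69.2 + 0.31×21.1 + 0.35×11.2 = 31.164%
Difference = 31.164 − 35.2519 = -4.0879 pp.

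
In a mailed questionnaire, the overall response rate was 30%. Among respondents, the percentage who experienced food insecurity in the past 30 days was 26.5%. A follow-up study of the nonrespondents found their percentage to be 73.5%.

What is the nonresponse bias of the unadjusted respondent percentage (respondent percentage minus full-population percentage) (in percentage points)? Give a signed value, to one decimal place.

-32.9 percentage points

Nonresponse fraction = 1 − 0.3 = 0.7.
Bias = (nonresponse fraction) × (respondent percentage − nonrespondent percentage)
     = 0.7 × (26.5 − 73.5) = 0.7 × -47 = -32.9.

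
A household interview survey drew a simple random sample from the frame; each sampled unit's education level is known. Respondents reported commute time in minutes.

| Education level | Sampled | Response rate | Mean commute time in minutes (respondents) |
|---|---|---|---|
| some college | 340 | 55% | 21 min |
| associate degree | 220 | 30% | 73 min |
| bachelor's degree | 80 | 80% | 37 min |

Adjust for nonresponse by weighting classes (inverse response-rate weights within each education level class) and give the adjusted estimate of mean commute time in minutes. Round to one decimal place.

40.9

Inverse-response-rate weighting restores each class to its sampled count, so class totals weight by n_sampled:
  some college: 340 × 21 = 7140
  associate degree: 220 × 73 = 16,060
  bachelor's degree: 80 × 37 = 2960
Adjusted estimate = 26,160 / 640 = 40.875 → 40.9.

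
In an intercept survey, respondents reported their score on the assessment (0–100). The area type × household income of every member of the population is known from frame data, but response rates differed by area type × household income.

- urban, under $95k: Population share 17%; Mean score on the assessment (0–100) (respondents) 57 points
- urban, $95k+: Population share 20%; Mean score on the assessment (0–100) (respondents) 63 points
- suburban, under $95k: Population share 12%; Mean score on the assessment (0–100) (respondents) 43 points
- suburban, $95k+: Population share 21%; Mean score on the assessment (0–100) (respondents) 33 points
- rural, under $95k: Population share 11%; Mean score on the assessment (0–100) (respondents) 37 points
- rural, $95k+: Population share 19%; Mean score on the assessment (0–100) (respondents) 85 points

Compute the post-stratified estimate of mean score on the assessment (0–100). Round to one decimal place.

54.6

Each cell contributes population-share × respondent value:
  urban, under $95k: 0.17 × 57 = 9.69
  urban, $95k+: 0.2 × 63 = 12.6
  suburban, under $95k: 0.12 × 43 = 5.16
  suburban, $95k+: 0.21 × 33 = 6.93
  rural, under $95k: 0.11 × 37 = 4.07
  rural, $95k+: 0.19 × 85 = 16.15
Post-stratified estimate = 54.6 → 54.6.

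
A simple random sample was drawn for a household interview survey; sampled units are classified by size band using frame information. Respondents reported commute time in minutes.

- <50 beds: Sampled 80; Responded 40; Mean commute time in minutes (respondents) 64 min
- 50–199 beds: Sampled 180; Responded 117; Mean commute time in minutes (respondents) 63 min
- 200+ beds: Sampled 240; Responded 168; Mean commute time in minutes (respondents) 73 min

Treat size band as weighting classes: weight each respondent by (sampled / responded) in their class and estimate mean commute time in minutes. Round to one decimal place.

Class response rates: <50 beds 40/80 = 50%, 50–199 beds 117/180 = 65%, 200+ beds 168/240 = 70%.
Each respondent's weight = sampled/responded in their class; summing within a class gives n_sampled, so:
  <50 beds: 80 × 64 = 5120
  50–199 beds: 180 × 63 = 11,340
  200+ beds: 240 × 73 = 17,520
Adjusted estimate = 33,980 / 500 = 67.96 → 68.0.

68.0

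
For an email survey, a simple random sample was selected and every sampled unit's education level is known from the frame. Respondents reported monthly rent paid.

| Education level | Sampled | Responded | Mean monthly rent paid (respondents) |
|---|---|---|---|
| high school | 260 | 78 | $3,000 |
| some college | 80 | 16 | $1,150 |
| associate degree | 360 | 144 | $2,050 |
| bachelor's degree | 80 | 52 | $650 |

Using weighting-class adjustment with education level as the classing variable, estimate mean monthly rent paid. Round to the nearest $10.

Class response rates: high school 78/260 = 30%, some college 16/80 = 20%, associate degree 144/360 = 40%, bachelor's degree 52/80 = 65%.
Inverse-response-rate weighting restores each class to its sampled count, so class totals weight by n_sampled:
  high school: 260 × 3000 = 780,000
  some college: 80 × 1150 = 92,000
  associate degree: 360 × 2050 = 738,000
  bachelor's degree: 80 × 650 = 52,000
Adjusted estimate = 1,662,000 / 780 = 2130.77 → $2,130.

$2,130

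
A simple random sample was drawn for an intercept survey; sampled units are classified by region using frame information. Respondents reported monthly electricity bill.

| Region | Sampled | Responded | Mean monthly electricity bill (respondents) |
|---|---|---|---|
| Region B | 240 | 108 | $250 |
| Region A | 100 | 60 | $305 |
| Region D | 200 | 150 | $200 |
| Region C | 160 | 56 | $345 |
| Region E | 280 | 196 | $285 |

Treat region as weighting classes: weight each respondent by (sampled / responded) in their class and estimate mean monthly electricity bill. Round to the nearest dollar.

Class response rates: Region B 108/240 = 45%, Region A 60/100 = 60%, Region D 150/200 = 75%, Region C 56/160 = 35%, Region E 196/280 = 70%.
Weighting each respondent by the inverse class response rate inflates each class back to its sampled size, so the class weight is n_sampled:
  Region B: 240 × 250 = 60,000
  Region A: 100 × 305 = 30,500
  Region D: 200 × 200 = 40,000
  Region C: 160 × 345 = 55,200
  Region E: 280 × 285 = 79,800
Adjusted estimate = 265,500 / 980 = 270.918 → $271.

$271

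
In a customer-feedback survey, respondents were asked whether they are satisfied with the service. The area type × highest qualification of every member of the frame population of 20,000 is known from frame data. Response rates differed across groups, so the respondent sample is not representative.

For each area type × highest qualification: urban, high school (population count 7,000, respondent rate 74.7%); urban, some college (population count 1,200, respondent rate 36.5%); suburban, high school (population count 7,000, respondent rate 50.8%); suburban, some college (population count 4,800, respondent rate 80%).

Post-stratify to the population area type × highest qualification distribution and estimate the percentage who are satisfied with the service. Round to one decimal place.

Weight each group's respondent value by its population share:
  urban, high school: (7,000/20,000) × 74.7 = 26.145
  urban, some college: (1,200/20,000) × 36.5 = 2.19
  suburban, high school: (7,000/20,000) × 50.8 = 17.78
  suburban, some college: (4,800/20,000) × 80 = 19.2
Post-stratified estimate = 65.315 → 65.3%.

65.3%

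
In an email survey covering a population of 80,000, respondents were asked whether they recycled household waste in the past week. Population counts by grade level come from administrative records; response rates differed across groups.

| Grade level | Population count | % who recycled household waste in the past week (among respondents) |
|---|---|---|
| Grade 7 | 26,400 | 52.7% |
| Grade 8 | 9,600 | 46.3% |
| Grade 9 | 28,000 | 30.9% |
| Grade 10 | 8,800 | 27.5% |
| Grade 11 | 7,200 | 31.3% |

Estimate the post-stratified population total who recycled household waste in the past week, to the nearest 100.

Estimated count per cell = population count × respondent percentage:
  Grade 7: 26,400 × 52.7% = 13912.8
  Grade 8: 9,600 × 46.3% = 4444.8
  Grade 9: 28,000 × 30.9% = 8652
  Grade 10: 8,800 × 27.5% = 2420
  Grade 11: 7,200 × 31.3% = 2253.6
Estimated total = 31683.2 → 31,700.

31,700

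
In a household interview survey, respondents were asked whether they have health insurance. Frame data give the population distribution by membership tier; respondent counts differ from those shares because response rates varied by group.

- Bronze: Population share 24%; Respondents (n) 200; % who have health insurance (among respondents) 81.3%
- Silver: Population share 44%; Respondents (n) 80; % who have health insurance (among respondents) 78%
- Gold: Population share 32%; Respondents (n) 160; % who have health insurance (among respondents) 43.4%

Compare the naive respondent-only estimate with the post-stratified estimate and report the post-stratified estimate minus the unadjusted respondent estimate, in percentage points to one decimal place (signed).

+0.8 percentage points

Without adjustment, the pooled respondent share is:
  (200/440)×81.3 + (80/440)×78 + (160/440)×43.4 = 66.9182%
Post-stratified estimate weights by population shares:
  0.24×81.3 + 0.44×78 + 0.32×43.4 = 67.72%
Difference = 67.72 − 66.9182 = 0.8018 pp.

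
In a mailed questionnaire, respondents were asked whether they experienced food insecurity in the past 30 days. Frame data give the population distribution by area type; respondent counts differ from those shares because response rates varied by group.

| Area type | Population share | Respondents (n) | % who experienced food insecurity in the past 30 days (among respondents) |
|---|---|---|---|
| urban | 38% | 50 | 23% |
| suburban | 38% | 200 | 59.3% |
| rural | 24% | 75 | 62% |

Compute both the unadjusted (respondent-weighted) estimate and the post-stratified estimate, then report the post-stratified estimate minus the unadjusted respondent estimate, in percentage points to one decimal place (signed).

-8.2 percentage points

Unadjusted (pooled respondent) estimate weights by respondent counts:
  (50/325)×23 + (200/325)×59.3 + (75/325)×62 = 54.3385%
Post-stratified estimate weights by population shares:
  0.38×23 + 0.38×59.3 + 0.24×62 = 46.154%
Difference = 46.154 − 54.3385 = -8.1845 pp.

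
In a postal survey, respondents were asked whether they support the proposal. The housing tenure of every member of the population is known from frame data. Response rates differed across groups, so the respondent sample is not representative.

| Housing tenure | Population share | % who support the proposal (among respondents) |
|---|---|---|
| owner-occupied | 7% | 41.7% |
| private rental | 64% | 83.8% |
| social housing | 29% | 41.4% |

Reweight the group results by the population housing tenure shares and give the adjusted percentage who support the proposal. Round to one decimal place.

68.6%

Each cell contributes population-share × respondent value:
  owner-occupied: 0.07 × 41.7 = 2.919
  private rental: 0.64 × 83.8 = 53.632
  social housing: 0.29 × 41.4 = 12.006
Post-stratified estimate = 68.557 → 68.6%.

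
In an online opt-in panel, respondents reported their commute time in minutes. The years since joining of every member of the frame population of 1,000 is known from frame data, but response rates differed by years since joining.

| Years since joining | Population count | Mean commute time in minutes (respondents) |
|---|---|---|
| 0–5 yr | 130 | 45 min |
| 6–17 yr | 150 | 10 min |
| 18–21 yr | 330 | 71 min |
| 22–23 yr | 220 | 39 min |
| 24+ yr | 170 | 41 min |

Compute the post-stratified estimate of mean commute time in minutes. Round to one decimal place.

Each cell contributes population-share × respondent value:
  0–5 yr: (130/1,000) × 45 = 5.85
  6–17 yr: (150/1,000) × 10 = 1.5
  18–21 yr: (330/1,000) × 71 = 23.43
  22–23 yr: (220/1,000) × 39 = 8.58
  24+ yr: (170/1,000) × 41 = 6.97
Post-stratified estimate = 46.33 → 46.3.

46.3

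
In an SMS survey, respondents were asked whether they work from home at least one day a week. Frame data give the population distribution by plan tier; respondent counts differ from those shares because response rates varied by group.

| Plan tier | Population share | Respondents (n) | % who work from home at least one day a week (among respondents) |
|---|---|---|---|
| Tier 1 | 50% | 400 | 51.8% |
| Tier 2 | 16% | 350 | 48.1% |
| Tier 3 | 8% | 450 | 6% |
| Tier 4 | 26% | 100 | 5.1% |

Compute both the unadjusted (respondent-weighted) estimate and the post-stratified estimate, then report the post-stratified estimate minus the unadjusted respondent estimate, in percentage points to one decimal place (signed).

Naive respondent-only estimate (weights = respondent counts):
  (400/1300)×51.8 + (350/1300)×48.1 + (450/1300)×6 + (100/1300)×5.1 = 31.3577%
Post-stratifying to population shares instead:
  0.5×51.8 + 0.16×48.1 + 0.08×6 + 0.26×5.1 = 35.402%
Difference = 35.402 − 31.3577 = 4.0443 pp.

+4.0 percentage points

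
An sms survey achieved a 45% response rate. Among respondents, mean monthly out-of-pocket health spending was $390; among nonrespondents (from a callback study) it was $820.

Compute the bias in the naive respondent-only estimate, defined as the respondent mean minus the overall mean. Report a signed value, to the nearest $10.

-$240

Nonresponse fraction = 1 − 0.45 = 0.55.
Bias = (nonresponse fraction) × (respondent mean − nonrespondent mean)
     = 0.55 × (390 − 820) = 0.55 × -430 = -236.5.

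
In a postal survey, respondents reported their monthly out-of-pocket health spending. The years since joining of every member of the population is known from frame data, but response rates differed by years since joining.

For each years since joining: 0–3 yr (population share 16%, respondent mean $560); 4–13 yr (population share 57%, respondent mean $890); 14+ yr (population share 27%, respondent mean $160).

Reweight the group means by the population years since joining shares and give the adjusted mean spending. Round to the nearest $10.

$640

Post-stratification weights by population share, not respondent share:
  0–3 yr: 0.16 × 560 = 89.6
  4–13 yr: 0.57 × 890 = 507.3
  14+ yr: 0.27 × 160 = 43.2
Post-stratified estimate = 640.1 → $640.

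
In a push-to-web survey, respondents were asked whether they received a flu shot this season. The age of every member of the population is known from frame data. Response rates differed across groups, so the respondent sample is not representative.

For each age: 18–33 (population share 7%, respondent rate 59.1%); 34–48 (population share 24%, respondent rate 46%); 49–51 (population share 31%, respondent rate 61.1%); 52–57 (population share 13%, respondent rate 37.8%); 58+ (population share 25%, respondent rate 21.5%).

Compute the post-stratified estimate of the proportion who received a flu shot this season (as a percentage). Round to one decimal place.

44.4%

Each cell contributes population-share × respondent value:
  18–33: 0.07 × 59.1 = 4.137
  34–48: 0.24 × 46 = 11.04
  49–51: 0.31 × 61.1 = 18.941
  52–57: 0.13 × 37.8 = 4.914
  58+: 0.25 × 21.5 = 5.375
Post-stratified estimate = 44.407 → 44.4%.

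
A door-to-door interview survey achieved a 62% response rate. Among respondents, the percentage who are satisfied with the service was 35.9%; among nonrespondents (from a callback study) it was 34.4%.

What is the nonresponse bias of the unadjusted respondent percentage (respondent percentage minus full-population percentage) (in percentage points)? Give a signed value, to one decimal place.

+0.6 percentage points

Nonresponse fraction = 1 − 0.62 = 0.38.
Bias = (nonresponse fraction) × (respondent percentage − nonrespondent percentage)
     = 0.38 × (35.9 − 34.4) = 0.38 × 1.5 = 0.57.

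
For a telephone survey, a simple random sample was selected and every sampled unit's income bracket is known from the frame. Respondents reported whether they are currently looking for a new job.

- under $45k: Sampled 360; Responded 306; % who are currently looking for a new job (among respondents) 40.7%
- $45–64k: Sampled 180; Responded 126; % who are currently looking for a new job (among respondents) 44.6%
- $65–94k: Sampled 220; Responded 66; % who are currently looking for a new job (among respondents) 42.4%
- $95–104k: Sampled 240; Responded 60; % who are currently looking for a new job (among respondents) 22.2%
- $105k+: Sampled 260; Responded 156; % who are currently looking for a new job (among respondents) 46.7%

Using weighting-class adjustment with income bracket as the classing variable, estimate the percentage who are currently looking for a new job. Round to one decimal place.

Class response rates: under $45k 306/360 = 85%, $45–64k 126/180 = 70%, $65–94k 66/220 = 30%, $95–104k 60/240 = 25%, $105k+ 156/260 = 60%.
Inverse-response-rate weighting restores each class to its sampled count, so class totals weight by n_sampled:
  under $45k: 360 × 40.7 = 14652
  $45–64k: 180 × 44.6 = 8028
  $65–94k: 220 × 42.4 = 9328
  $95–104k: 240 × 22.2 = 5328
  $105k+: 260 × 46.7 = 12,142
Adjusted estimate = 49,478 / 1,260 = 39.2683 → 39.3%.

39.3%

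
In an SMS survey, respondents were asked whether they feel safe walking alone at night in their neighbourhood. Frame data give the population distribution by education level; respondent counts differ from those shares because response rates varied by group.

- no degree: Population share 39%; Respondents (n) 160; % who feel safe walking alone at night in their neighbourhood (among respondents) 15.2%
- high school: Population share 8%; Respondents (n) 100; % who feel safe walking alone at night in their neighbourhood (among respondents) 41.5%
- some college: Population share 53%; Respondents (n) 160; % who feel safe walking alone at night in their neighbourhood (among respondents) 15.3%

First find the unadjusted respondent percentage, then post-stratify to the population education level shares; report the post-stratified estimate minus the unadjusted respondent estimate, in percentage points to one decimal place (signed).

Without adjustment, the pooled respondent share is:
  (160/420)×15.2 + (100/420)×41.5 + (160/420)×15.3 = 21.5%
Reweighting by population education level shares:
  0.39×15.2 + 0.08×41.5 + 0.53×15.3 = 17.357%
Difference = 17.357 − 21.5 = -4.143 pp.

-4.1 percentage points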